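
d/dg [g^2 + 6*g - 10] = 2*g + 6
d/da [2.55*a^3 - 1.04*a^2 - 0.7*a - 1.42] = 7.65*a^2 - 2.08*a - 0.7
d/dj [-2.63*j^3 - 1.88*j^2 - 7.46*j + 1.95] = -7.89*j^2 - 3.76*j - 7.46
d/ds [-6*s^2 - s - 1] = -12*s - 1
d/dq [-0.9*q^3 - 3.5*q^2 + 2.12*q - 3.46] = -2.7*q^2 - 7.0*q + 2.12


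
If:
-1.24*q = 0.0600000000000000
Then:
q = -0.05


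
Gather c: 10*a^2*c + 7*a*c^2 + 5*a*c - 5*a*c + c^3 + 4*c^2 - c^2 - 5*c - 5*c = c^3 + c^2*(7*a + 3) + c*(10*a^2 - 10)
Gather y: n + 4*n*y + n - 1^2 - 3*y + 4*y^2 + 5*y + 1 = 2*n + 4*y^2 + y*(4*n + 2)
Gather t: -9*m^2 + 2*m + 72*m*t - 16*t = -9*m^2 + 2*m + t*(72*m - 16)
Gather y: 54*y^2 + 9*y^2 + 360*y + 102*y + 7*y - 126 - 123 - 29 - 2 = 63*y^2 + 469*y - 280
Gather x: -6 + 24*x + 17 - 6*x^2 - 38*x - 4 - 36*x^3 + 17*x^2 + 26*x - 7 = -36*x^3 + 11*x^2 + 12*x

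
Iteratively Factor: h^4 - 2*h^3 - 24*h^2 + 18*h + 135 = (h + 3)*(h^3 - 5*h^2 - 9*h + 45) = (h - 3)*(h + 3)*(h^2 - 2*h - 15) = (h - 5)*(h - 3)*(h + 3)*(h + 3)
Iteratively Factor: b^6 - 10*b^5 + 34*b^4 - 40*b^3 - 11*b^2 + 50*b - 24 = (b - 4)*(b^5 - 6*b^4 + 10*b^3 - 11*b + 6) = (b - 4)*(b - 1)*(b^4 - 5*b^3 + 5*b^2 + 5*b - 6) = (b - 4)*(b - 1)*(b + 1)*(b^3 - 6*b^2 + 11*b - 6) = (b - 4)*(b - 1)^2*(b + 1)*(b^2 - 5*b + 6) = (b - 4)*(b - 3)*(b - 1)^2*(b + 1)*(b - 2)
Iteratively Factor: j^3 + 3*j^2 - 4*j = (j - 1)*(j^2 + 4*j) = (j - 1)*(j + 4)*(j)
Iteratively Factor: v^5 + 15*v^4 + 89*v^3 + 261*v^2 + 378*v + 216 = (v + 4)*(v^4 + 11*v^3 + 45*v^2 + 81*v + 54) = (v + 2)*(v + 4)*(v^3 + 9*v^2 + 27*v + 27) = (v + 2)*(v + 3)*(v + 4)*(v^2 + 6*v + 9) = (v + 2)*(v + 3)^2*(v + 4)*(v + 3)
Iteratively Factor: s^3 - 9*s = (s)*(s^2 - 9) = s*(s + 3)*(s - 3)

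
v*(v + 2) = v^2 + 2*v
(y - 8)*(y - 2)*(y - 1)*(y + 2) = y^4 - 9*y^3 + 4*y^2 + 36*y - 32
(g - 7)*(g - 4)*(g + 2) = g^3 - 9*g^2 + 6*g + 56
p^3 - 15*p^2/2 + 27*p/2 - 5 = (p - 5)*(p - 2)*(p - 1/2)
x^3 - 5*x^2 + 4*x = x*(x - 4)*(x - 1)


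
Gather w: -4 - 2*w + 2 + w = -w - 2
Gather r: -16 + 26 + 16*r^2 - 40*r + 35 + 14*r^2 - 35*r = 30*r^2 - 75*r + 45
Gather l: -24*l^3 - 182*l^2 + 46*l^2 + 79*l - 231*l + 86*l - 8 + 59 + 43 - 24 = -24*l^3 - 136*l^2 - 66*l + 70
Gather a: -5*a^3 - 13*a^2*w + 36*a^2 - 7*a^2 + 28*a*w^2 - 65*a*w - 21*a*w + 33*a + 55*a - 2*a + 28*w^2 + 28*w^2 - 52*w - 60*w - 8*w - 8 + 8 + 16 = -5*a^3 + a^2*(29 - 13*w) + a*(28*w^2 - 86*w + 86) + 56*w^2 - 120*w + 16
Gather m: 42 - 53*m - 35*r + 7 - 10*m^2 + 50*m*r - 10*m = -10*m^2 + m*(50*r - 63) - 35*r + 49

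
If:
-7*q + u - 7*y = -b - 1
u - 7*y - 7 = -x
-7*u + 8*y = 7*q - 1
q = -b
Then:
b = 41*y/63 - 8/63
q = 8/63 - 41*y/63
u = 113*y/63 + 1/63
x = 328*y/63 + 440/63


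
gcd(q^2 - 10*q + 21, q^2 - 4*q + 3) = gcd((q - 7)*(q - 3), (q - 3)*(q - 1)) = q - 3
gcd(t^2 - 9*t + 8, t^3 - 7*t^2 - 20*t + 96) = t - 8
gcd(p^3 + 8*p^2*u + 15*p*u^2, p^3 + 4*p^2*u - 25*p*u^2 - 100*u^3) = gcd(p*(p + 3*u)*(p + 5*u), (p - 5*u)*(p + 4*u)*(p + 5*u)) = p + 5*u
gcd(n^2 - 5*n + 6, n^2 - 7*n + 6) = 1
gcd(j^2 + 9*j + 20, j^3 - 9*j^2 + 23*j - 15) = 1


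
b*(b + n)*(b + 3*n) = b^3 + 4*b^2*n + 3*b*n^2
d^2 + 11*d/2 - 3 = (d - 1/2)*(d + 6)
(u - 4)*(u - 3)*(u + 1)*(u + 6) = u^4 - 31*u^2 + 42*u + 72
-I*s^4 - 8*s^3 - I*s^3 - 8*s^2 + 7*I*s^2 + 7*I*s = s*(s - 7*I)*(s - I)*(-I*s - I)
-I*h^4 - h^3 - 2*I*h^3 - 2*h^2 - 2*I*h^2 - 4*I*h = h*(h + 2)*(h - 2*I)*(-I*h + 1)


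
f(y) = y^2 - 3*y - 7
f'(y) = 2*y - 3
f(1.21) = -9.17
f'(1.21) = -0.58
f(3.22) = -6.29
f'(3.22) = 3.44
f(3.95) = -3.25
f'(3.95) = 4.90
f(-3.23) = 13.12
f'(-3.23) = -9.46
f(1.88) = -9.11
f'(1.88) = 0.76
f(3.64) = -4.67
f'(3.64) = 4.28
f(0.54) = -8.33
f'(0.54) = -1.92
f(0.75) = -8.69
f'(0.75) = -1.50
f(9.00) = 47.00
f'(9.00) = 15.00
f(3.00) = -7.00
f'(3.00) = 3.00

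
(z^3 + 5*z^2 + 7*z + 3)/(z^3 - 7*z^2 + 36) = (z^3 + 5*z^2 + 7*z + 3)/(z^3 - 7*z^2 + 36)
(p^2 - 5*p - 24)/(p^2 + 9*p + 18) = (p - 8)/(p + 6)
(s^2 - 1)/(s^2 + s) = (s - 1)/s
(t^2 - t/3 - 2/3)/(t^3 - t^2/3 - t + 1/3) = (3*t + 2)/(3*t^2 + 2*t - 1)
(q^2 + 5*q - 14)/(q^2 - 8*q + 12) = (q + 7)/(q - 6)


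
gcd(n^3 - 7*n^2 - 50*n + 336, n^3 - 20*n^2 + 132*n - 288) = n^2 - 14*n + 48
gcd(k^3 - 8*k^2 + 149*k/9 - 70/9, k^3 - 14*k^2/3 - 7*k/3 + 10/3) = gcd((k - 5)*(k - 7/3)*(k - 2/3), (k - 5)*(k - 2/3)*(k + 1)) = k^2 - 17*k/3 + 10/3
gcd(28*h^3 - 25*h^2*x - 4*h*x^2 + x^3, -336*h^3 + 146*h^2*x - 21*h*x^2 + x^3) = -7*h + x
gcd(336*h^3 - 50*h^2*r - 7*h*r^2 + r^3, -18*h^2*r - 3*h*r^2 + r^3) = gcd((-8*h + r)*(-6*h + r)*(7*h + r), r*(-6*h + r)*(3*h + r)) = -6*h + r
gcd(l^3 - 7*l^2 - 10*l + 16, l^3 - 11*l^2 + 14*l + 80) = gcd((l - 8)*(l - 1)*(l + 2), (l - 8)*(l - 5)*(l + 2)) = l^2 - 6*l - 16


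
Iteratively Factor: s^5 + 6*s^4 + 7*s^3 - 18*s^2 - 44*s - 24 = (s + 2)*(s^4 + 4*s^3 - s^2 - 16*s - 12) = (s - 2)*(s + 2)*(s^3 + 6*s^2 + 11*s + 6) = (s - 2)*(s + 1)*(s + 2)*(s^2 + 5*s + 6) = (s - 2)*(s + 1)*(s + 2)*(s + 3)*(s + 2)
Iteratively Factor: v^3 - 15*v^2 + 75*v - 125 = (v - 5)*(v^2 - 10*v + 25) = (v - 5)^2*(v - 5)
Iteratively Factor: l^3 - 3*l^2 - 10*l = (l + 2)*(l^2 - 5*l) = (l - 5)*(l + 2)*(l)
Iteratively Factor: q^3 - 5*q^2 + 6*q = (q)*(q^2 - 5*q + 6) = q*(q - 3)*(q - 2)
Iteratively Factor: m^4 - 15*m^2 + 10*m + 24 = (m - 2)*(m^3 + 2*m^2 - 11*m - 12) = (m - 2)*(m + 4)*(m^2 - 2*m - 3) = (m - 3)*(m - 2)*(m + 4)*(m + 1)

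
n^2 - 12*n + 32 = (n - 8)*(n - 4)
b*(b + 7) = b^2 + 7*b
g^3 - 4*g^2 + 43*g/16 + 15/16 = (g - 3)*(g - 5/4)*(g + 1/4)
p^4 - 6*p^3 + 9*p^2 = p^2*(p - 3)^2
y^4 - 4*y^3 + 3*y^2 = y^2*(y - 3)*(y - 1)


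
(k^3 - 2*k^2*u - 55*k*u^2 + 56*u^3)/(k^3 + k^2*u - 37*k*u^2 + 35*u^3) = (-k + 8*u)/(-k + 5*u)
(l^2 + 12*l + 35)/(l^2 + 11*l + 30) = (l + 7)/(l + 6)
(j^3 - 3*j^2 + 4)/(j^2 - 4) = (j^2 - j - 2)/(j + 2)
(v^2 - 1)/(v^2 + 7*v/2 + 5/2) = 2*(v - 1)/(2*v + 5)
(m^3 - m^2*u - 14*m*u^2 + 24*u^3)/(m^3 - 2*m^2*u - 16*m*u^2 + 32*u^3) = (-m + 3*u)/(-m + 4*u)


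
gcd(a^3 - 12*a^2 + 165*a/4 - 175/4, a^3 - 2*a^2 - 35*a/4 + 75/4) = a^2 - 5*a + 25/4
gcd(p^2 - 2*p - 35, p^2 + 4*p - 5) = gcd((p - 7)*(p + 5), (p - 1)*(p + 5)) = p + 5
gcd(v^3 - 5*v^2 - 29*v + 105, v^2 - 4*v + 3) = v - 3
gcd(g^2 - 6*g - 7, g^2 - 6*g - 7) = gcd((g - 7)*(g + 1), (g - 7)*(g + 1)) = g^2 - 6*g - 7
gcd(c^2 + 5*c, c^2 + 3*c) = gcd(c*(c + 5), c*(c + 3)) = c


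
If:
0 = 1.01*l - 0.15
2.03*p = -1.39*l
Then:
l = 0.15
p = -0.10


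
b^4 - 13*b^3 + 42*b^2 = b^2*(b - 7)*(b - 6)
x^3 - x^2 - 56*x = x*(x - 8)*(x + 7)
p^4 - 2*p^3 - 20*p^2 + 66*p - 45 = (p - 3)^2*(p - 1)*(p + 5)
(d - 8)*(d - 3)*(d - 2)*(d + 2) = d^4 - 11*d^3 + 20*d^2 + 44*d - 96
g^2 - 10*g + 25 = (g - 5)^2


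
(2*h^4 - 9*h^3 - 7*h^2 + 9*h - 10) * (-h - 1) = -2*h^5 + 7*h^4 + 16*h^3 - 2*h^2 + h + 10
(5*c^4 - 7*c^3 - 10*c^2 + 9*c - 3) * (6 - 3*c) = -15*c^5 + 51*c^4 - 12*c^3 - 87*c^2 + 63*c - 18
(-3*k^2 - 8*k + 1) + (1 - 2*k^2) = -5*k^2 - 8*k + 2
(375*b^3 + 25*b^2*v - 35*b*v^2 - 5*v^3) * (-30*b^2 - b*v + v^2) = -11250*b^5 - 1125*b^4*v + 1400*b^3*v^2 + 210*b^2*v^3 - 30*b*v^4 - 5*v^5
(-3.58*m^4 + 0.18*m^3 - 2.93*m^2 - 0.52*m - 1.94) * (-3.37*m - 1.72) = 12.0646*m^5 + 5.551*m^4 + 9.5645*m^3 + 6.792*m^2 + 7.4322*m + 3.3368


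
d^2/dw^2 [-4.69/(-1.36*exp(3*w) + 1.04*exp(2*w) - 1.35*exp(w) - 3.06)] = ((-57.4056*exp(2*w) + 19.5104*exp(w) - 6.3315)*(1.36*exp(3*w) - 1.04*exp(2*w) + 1.35*exp(w) + 3.06) + 4.69*(4.08*exp(2*w) - 2.08*exp(w) + 1.35)*(8.16*exp(2*w) - 4.16*exp(w) + 2.7)*exp(w))*exp(w)/(1.36*exp(3*w) - 1.04*exp(2*w) + 1.35*exp(w) + 3.06)^3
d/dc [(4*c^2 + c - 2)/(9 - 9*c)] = (-4*c^2 + 8*c - 1)/(9*(c^2 - 2*c + 1))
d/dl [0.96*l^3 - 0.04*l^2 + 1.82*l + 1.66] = 2.88*l^2 - 0.08*l + 1.82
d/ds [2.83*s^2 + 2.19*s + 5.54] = 5.66*s + 2.19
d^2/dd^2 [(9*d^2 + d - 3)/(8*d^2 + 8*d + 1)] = 2*(-512*d^3 - 792*d^2 - 600*d - 167)/(512*d^6 + 1536*d^5 + 1728*d^4 + 896*d^3 + 216*d^2 + 24*d + 1)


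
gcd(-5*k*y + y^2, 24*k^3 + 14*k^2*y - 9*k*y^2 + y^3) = 1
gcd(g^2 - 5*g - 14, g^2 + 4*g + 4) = g + 2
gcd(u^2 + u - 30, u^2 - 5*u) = u - 5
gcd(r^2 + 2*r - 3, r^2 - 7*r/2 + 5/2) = r - 1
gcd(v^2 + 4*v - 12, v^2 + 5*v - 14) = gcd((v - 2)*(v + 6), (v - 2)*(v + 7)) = v - 2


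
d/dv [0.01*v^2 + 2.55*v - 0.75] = 0.02*v + 2.55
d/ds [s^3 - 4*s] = 3*s^2 - 4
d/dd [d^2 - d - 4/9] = 2*d - 1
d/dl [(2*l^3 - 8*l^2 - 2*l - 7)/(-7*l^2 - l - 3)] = (-14*l^4 - 4*l^3 - 24*l^2 - 50*l - 1)/(49*l^4 + 14*l^3 + 43*l^2 + 6*l + 9)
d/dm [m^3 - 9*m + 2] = 3*m^2 - 9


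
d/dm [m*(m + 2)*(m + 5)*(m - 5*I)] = 4*m^3 + m^2*(21 - 15*I) + m*(20 - 70*I) - 50*I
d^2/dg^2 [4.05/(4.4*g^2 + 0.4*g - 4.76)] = (-156.816*g^2 - 14.256*g + 4.05*(8.8*g + 0.4)*(17.6*g + 0.8) + 169.6464)/(4.4*g^2 + 0.4*g - 4.76)^3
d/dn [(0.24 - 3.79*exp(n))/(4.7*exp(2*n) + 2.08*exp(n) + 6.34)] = (17.813*exp(2*n) - 2.256*exp(n) - 24.5278)*exp(n)/(22.09*exp(4*n) + 19.552*exp(3*n) + 63.9224*exp(2*n) + 26.3744*exp(n) + 40.1956)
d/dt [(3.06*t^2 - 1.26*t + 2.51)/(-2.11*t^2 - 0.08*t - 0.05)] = (-2.9034*t^2 + 10.2862*t + 0.2638)/(4.4521*t^4 + 0.3376*t^3 + 0.2174*t^2 + 0.008*t + 0.0025)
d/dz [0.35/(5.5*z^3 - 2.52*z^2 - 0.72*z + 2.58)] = (-5.775*z^2 + 1.764*z + 0.252)/(5.5*z^3 - 2.52*z^2 - 0.72*z + 2.58)^2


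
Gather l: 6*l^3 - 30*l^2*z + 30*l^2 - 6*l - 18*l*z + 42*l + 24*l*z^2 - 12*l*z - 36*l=6*l^3 + l^2*(30 - 30*z) + l*(24*z^2 - 30*z)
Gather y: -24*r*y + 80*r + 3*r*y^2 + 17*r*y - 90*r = 3*r*y^2 - 7*r*y - 10*r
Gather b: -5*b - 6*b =-11*b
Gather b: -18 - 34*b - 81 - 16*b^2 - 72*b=-16*b^2 - 106*b - 99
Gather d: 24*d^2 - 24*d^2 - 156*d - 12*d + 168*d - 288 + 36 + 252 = 0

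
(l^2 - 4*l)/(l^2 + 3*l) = (l - 4)/(l + 3)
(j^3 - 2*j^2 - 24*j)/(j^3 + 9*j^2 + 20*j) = (j - 6)/(j + 5)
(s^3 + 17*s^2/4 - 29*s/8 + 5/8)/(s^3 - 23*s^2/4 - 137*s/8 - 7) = (-8*s^3 - 34*s^2 + 29*s - 5)/(-8*s^3 + 46*s^2 + 137*s + 56)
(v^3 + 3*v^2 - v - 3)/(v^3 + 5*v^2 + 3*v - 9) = (v + 1)/(v + 3)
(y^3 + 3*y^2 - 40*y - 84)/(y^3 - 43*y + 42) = (y + 2)/(y - 1)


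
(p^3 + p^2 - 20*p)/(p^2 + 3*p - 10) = p*(p - 4)/(p - 2)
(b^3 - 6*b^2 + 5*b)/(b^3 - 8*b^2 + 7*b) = (b - 5)/(b - 7)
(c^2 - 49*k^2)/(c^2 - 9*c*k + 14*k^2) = (c + 7*k)/(c - 2*k)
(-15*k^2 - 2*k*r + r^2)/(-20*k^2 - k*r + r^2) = (3*k + r)/(4*k + r)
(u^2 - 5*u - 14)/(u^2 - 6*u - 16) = (u - 7)/(u - 8)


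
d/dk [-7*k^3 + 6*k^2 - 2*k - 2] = -21*k^2 + 12*k - 2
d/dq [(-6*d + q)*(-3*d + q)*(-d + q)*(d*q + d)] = d*(-18*d^3 + 54*d^2*q + 27*d^2 - 30*d*q^2 - 20*d*q + 4*q^3 + 3*q^2)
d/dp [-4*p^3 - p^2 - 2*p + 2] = -12*p^2 - 2*p - 2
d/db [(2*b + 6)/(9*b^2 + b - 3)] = 2*(9*b^2 + b - (b + 3)*(18*b + 1) - 3)/(9*b^2 + b - 3)^2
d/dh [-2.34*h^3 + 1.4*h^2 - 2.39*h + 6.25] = -7.02*h^2 + 2.8*h - 2.39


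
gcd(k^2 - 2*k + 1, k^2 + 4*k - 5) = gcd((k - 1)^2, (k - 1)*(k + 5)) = k - 1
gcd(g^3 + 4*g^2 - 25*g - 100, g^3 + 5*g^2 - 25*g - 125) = g^2 - 25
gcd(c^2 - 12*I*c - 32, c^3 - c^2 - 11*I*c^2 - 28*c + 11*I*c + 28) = c - 4*I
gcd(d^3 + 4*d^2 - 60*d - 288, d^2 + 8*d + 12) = d + 6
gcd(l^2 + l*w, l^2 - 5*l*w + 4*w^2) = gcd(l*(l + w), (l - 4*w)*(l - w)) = 1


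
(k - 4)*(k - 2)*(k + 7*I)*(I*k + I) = I*k^4 - 7*k^3 - 5*I*k^3 + 35*k^2 + 2*I*k^2 - 14*k + 8*I*k - 56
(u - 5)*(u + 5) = u^2 - 25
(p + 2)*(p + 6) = p^2 + 8*p + 12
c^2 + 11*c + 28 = (c + 4)*(c + 7)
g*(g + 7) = g^2 + 7*g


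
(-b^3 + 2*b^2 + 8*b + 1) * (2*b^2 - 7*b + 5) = -2*b^5 + 11*b^4 - 3*b^3 - 44*b^2 + 33*b + 5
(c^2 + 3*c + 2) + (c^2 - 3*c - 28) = 2*c^2 - 26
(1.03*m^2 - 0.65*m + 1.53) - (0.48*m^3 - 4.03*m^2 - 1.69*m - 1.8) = -0.48*m^3 + 5.06*m^2 + 1.04*m + 3.33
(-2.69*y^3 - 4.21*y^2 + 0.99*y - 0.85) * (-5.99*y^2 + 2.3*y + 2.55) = 16.1131*y^5 + 19.0309*y^4 - 22.4726*y^3 - 3.367*y^2 + 0.5695*y - 2.1675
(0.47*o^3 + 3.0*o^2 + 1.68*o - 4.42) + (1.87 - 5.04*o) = 0.47*o^3 + 3.0*o^2 - 3.36*o - 2.55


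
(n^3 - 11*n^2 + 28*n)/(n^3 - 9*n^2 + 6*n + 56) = n/(n + 2)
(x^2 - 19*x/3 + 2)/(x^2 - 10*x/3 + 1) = (x - 6)/(x - 3)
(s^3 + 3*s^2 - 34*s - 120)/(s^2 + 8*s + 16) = (s^2 - s - 30)/(s + 4)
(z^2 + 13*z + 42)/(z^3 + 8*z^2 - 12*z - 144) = (z + 7)/(z^2 + 2*z - 24)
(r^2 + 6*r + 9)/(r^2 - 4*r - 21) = (r + 3)/(r - 7)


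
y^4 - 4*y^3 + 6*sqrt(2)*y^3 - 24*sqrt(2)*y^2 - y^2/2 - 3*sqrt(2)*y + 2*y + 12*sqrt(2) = (y - 4)*(y - sqrt(2)/2)*(y + sqrt(2)/2)*(y + 6*sqrt(2))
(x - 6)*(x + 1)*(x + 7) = x^3 + 2*x^2 - 41*x - 42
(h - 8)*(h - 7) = h^2 - 15*h + 56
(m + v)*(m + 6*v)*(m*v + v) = m^3*v + 7*m^2*v^2 + m^2*v + 6*m*v^3 + 7*m*v^2 + 6*v^3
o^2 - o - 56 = (o - 8)*(o + 7)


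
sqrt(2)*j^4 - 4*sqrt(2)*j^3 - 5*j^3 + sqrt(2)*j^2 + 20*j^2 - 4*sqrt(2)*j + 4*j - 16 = (j - 4)*(j - 2*sqrt(2))*(j - sqrt(2))*(sqrt(2)*j + 1)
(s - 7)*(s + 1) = s^2 - 6*s - 7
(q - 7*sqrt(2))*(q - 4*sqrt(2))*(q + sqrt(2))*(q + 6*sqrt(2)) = q^4 - 4*sqrt(2)*q^3 - 86*q^2 + 260*sqrt(2)*q + 672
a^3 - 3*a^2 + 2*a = a*(a - 2)*(a - 1)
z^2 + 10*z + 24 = (z + 4)*(z + 6)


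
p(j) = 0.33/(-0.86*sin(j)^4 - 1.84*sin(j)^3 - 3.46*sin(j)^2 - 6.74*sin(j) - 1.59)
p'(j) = 0.33*(3.44*sin(j)^3*cos(j) + 5.52*sin(j)^2*cos(j) + 6.92*sin(j)*cos(j) + 6.74*cos(j))/(-0.86*sin(j)^4 - 1.84*sin(j)^3 - 3.46*sin(j)^2 - 6.74*sin(j) - 1.59)^2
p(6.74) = -0.06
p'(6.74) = 0.11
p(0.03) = -0.18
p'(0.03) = 0.71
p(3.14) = -0.21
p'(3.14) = -0.87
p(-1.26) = 0.13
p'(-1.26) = 0.03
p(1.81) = -0.02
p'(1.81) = -0.01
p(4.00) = 0.16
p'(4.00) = -0.16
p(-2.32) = 0.17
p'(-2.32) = -0.19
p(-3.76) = -0.05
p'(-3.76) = -0.07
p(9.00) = -0.06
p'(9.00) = -0.12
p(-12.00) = -0.05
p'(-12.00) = 0.08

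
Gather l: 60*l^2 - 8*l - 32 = 60*l^2 - 8*l - 32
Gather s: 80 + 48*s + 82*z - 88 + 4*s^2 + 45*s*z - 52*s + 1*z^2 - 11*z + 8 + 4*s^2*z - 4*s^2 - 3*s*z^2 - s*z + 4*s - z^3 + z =4*s^2*z + s*(-3*z^2 + 44*z) - z^3 + z^2 + 72*z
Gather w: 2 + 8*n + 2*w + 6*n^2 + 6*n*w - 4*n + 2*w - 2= 6*n^2 + 4*n + w*(6*n + 4)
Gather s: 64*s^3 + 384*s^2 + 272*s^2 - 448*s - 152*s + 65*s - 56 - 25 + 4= 64*s^3 + 656*s^2 - 535*s - 77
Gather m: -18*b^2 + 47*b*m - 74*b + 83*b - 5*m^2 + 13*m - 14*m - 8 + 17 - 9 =-18*b^2 + 9*b - 5*m^2 + m*(47*b - 1)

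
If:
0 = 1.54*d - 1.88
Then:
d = 1.22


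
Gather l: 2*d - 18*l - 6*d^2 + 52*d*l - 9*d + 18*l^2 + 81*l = -6*d^2 - 7*d + 18*l^2 + l*(52*d + 63)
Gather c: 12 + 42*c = 42*c + 12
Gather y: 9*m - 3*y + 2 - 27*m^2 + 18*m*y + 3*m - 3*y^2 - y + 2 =-27*m^2 + 12*m - 3*y^2 + y*(18*m - 4) + 4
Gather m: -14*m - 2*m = -16*m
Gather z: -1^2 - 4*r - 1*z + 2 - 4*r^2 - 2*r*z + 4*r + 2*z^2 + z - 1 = -4*r^2 - 2*r*z + 2*z^2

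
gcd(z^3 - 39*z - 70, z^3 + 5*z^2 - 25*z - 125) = z + 5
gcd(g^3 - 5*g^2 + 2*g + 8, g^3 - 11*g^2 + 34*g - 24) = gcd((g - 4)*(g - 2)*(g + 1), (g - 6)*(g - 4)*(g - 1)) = g - 4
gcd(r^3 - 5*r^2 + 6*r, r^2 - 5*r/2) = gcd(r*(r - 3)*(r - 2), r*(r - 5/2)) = r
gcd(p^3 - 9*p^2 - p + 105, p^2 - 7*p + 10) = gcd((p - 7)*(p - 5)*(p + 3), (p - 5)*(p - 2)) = p - 5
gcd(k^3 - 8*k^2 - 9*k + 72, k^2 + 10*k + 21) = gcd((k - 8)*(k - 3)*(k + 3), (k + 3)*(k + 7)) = k + 3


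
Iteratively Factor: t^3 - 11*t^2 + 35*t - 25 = (t - 5)*(t^2 - 6*t + 5) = (t - 5)^2*(t - 1)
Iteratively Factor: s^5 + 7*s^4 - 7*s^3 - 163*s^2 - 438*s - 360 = (s + 3)*(s^4 + 4*s^3 - 19*s^2 - 106*s - 120) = (s + 3)*(s + 4)*(s^3 - 19*s - 30) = (s + 2)*(s + 3)*(s + 4)*(s^2 - 2*s - 15) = (s + 2)*(s + 3)^2*(s + 4)*(s - 5)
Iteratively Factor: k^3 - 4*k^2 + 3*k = (k)*(k^2 - 4*k + 3) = k*(k - 1)*(k - 3)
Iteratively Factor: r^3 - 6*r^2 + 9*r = (r - 3)*(r^2 - 3*r) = (r - 3)^2*(r)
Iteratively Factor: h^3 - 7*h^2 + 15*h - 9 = (h - 3)*(h^2 - 4*h + 3) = (h - 3)^2*(h - 1)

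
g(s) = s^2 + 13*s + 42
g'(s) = 2*s + 13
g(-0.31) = 38.07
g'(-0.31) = 12.38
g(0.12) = 43.57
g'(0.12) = 13.24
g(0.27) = 45.58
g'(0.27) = 13.54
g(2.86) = 87.36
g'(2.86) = 18.72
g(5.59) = 145.92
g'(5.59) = 24.18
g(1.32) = 60.90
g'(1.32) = 15.64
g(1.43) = 62.63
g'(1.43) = 15.86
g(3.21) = 94.03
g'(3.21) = 19.42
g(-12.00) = 30.00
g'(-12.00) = -11.00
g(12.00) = 342.00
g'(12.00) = 37.00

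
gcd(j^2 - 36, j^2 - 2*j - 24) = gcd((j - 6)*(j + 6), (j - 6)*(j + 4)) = j - 6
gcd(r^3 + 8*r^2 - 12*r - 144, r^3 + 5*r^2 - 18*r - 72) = r^2 + 2*r - 24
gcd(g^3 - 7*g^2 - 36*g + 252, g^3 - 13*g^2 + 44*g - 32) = 1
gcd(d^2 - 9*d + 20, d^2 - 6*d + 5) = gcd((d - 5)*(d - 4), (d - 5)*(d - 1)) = d - 5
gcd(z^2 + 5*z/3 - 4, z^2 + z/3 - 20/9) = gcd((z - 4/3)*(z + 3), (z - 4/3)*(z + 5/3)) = z - 4/3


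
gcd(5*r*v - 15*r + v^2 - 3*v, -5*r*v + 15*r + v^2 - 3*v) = v - 3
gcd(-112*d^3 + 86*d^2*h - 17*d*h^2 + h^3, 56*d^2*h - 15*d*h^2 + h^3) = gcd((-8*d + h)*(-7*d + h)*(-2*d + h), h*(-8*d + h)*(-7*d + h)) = 56*d^2 - 15*d*h + h^2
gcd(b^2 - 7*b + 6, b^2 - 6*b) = b - 6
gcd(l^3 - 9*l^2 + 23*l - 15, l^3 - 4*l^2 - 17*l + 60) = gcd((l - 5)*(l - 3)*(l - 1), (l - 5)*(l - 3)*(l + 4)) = l^2 - 8*l + 15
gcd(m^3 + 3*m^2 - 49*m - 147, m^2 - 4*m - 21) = m^2 - 4*m - 21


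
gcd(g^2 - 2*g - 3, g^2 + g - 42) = 1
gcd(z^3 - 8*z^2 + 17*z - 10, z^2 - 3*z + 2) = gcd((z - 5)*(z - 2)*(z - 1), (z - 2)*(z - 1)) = z^2 - 3*z + 2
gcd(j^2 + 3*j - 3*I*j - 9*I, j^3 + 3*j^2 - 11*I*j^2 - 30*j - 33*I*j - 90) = j + 3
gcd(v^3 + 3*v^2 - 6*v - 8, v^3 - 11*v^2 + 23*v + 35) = v + 1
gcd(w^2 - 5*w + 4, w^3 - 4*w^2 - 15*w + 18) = w - 1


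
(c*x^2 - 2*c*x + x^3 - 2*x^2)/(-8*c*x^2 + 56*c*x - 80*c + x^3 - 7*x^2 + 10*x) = x*(c + x)/(-8*c*x + 40*c + x^2 - 5*x)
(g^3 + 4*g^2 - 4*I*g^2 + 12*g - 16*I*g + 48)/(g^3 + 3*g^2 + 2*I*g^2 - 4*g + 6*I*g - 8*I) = (g - 6*I)/(g - 1)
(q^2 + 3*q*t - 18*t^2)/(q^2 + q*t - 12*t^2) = (q + 6*t)/(q + 4*t)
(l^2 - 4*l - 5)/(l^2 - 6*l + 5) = (l + 1)/(l - 1)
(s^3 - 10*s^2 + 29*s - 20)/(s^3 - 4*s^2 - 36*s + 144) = (s^2 - 6*s + 5)/(s^2 - 36)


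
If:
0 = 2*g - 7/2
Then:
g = 7/4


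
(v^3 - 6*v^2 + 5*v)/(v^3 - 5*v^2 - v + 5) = v/(v + 1)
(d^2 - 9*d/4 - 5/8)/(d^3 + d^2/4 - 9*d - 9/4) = (d - 5/2)/(d^2 - 9)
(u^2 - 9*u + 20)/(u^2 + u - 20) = (u - 5)/(u + 5)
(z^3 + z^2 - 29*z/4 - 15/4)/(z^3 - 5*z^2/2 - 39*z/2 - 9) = (z - 5/2)/(z - 6)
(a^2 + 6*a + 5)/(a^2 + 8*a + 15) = (a + 1)/(a + 3)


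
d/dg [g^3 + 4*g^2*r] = g*(3*g + 8*r)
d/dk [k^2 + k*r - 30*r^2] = 2*k + r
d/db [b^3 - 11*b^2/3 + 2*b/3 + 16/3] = 3*b^2 - 22*b/3 + 2/3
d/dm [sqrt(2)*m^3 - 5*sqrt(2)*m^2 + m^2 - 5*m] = 3*sqrt(2)*m^2 - 10*sqrt(2)*m + 2*m - 5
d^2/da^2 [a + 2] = 0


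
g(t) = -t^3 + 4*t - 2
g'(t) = 4 - 3*t^2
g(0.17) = -1.32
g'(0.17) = 3.91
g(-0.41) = -3.57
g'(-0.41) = 3.50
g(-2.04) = -1.67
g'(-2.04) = -8.48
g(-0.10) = -2.40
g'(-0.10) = 3.97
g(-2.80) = 8.75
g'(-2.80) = -19.52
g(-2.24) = 0.28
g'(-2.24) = -11.05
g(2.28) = -4.73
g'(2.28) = -11.60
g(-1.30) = -5.00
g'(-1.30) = -1.07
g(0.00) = -2.00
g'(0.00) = 4.00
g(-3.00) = 13.00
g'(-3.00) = -23.00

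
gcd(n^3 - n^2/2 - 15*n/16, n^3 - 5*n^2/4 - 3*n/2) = n^2 + 3*n/4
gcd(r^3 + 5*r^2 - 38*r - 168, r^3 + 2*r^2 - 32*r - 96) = r^2 - 2*r - 24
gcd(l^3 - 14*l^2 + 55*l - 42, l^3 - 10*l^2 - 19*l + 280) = l - 7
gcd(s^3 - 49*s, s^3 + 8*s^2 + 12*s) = s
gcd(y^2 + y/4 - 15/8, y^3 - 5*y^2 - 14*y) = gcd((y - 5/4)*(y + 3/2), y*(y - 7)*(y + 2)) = 1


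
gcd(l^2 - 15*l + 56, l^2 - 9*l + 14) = l - 7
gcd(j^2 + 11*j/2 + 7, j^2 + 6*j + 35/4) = j + 7/2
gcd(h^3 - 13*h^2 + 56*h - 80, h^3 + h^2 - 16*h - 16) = h - 4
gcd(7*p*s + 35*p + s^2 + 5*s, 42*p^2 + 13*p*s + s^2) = 7*p + s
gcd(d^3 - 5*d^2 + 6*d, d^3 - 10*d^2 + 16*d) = d^2 - 2*d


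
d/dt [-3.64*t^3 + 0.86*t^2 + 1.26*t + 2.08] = -10.92*t^2 + 1.72*t + 1.26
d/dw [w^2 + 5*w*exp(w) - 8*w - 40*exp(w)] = 5*w*exp(w) + 2*w - 35*exp(w) - 8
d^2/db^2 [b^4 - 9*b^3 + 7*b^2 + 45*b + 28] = 12*b^2 - 54*b + 14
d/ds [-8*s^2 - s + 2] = -16*s - 1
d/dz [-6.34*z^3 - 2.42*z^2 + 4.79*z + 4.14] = -19.02*z^2 - 4.84*z + 4.79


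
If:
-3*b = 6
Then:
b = -2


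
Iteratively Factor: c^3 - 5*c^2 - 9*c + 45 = (c - 5)*(c^2 - 9) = (c - 5)*(c + 3)*(c - 3)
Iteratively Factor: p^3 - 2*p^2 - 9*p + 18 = (p - 3)*(p^2 + p - 6) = (p - 3)*(p - 2)*(p + 3)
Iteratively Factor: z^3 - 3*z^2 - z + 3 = (z + 1)*(z^2 - 4*z + 3) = (z - 3)*(z + 1)*(z - 1)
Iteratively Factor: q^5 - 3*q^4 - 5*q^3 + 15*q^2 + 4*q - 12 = (q + 2)*(q^4 - 5*q^3 + 5*q^2 + 5*q - 6) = (q - 3)*(q + 2)*(q^3 - 2*q^2 - q + 2) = (q - 3)*(q - 1)*(q + 2)*(q^2 - q - 2) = (q - 3)*(q - 1)*(q + 1)*(q + 2)*(q - 2)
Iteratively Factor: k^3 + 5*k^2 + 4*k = (k + 4)*(k^2 + k) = (k + 1)*(k + 4)*(k)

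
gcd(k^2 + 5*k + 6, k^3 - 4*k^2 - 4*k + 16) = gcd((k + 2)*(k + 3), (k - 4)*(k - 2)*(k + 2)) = k + 2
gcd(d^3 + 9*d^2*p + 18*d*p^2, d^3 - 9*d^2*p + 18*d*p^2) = d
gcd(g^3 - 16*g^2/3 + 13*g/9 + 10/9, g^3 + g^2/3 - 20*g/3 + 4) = g - 2/3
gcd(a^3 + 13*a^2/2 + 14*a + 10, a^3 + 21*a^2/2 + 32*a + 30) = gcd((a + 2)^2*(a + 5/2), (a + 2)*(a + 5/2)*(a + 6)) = a^2 + 9*a/2 + 5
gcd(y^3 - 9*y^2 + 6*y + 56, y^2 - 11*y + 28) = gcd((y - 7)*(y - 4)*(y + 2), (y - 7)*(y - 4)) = y^2 - 11*y + 28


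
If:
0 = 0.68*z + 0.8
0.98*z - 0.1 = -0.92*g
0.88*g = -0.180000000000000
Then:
No Solution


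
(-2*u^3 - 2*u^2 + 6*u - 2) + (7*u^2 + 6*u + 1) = -2*u^3 + 5*u^2 + 12*u - 1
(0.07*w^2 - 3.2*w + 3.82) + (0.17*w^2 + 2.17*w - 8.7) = 0.24*w^2 - 1.03*w - 4.88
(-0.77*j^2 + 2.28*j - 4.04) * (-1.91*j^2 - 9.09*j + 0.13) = 1.4707*j^4 + 2.6445*j^3 - 13.1089*j^2 + 37.02*j - 0.5252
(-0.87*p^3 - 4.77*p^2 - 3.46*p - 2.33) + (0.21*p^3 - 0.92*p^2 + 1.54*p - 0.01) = -0.66*p^3 - 5.69*p^2 - 1.92*p - 2.34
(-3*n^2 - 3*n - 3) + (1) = -3*n^2 - 3*n - 2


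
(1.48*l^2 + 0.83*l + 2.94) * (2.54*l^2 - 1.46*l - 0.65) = 3.7592*l^4 - 0.0526*l^3 + 5.2938*l^2 - 4.8319*l - 1.911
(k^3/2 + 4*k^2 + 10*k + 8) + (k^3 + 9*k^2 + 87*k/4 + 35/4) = 3*k^3/2 + 13*k^2 + 127*k/4 + 67/4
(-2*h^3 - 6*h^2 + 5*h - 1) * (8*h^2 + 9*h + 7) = -16*h^5 - 66*h^4 - 28*h^3 - 5*h^2 + 26*h - 7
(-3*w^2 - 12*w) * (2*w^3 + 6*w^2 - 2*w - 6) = -6*w^5 - 42*w^4 - 66*w^3 + 42*w^2 + 72*w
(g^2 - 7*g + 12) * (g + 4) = g^3 - 3*g^2 - 16*g + 48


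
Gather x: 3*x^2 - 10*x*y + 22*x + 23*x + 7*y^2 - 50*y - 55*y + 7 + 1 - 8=3*x^2 + x*(45 - 10*y) + 7*y^2 - 105*y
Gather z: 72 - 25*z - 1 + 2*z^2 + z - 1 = 2*z^2 - 24*z + 70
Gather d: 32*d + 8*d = 40*d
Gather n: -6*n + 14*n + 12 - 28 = 8*n - 16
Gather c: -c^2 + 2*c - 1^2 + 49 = -c^2 + 2*c + 48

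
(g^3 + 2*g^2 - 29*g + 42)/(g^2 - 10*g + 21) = (g^2 + 5*g - 14)/(g - 7)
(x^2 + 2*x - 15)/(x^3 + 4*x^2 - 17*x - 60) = (x - 3)/(x^2 - x - 12)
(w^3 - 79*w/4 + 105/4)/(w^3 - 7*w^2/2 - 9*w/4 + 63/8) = 2*(w + 5)/(2*w + 3)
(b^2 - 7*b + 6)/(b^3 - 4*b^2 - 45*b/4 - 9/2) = 4*(b - 1)/(4*b^2 + 8*b + 3)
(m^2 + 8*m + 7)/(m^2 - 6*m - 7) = (m + 7)/(m - 7)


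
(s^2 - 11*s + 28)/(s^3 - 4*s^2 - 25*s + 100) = (s - 7)/(s^2 - 25)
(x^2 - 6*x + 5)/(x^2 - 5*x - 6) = (-x^2 + 6*x - 5)/(-x^2 + 5*x + 6)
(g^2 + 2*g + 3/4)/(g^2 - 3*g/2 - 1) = (g + 3/2)/(g - 2)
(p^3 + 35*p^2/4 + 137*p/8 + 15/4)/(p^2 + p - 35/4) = (8*p^3 + 70*p^2 + 137*p + 30)/(2*(4*p^2 + 4*p - 35))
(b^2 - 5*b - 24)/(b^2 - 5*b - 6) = (-b^2 + 5*b + 24)/(-b^2 + 5*b + 6)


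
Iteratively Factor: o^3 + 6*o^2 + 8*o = (o + 4)*(o^2 + 2*o) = o*(o + 4)*(o + 2)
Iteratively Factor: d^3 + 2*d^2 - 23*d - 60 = (d + 3)*(d^2 - d - 20) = (d + 3)*(d + 4)*(d - 5)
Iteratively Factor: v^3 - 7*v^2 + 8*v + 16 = (v - 4)*(v^2 - 3*v - 4) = (v - 4)*(v + 1)*(v - 4)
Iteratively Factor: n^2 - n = (n - 1)*(n)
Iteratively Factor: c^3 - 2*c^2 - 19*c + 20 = (c - 1)*(c^2 - c - 20) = (c - 1)*(c + 4)*(c - 5)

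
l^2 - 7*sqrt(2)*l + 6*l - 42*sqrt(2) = (l + 6)*(l - 7*sqrt(2))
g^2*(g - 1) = g^3 - g^2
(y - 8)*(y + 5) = y^2 - 3*y - 40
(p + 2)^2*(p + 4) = p^3 + 8*p^2 + 20*p + 16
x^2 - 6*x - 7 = (x - 7)*(x + 1)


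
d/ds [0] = 0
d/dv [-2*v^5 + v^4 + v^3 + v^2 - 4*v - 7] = -10*v^4 + 4*v^3 + 3*v^2 + 2*v - 4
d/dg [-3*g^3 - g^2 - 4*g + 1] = -9*g^2 - 2*g - 4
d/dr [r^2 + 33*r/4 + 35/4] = 2*r + 33/4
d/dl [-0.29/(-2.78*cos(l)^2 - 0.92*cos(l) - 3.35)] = (1.6124*cos(l) + 0.2668)*sin(l)/(2.78*cos(l)^2 + 0.92*cos(l) + 3.35)^2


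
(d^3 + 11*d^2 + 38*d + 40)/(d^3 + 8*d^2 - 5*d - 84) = (d^2 + 7*d + 10)/(d^2 + 4*d - 21)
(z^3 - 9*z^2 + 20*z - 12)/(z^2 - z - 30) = (z^2 - 3*z + 2)/(z + 5)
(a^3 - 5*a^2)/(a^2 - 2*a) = a*(a - 5)/(a - 2)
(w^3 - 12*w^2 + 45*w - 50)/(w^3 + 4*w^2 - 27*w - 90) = (w^2 - 7*w + 10)/(w^2 + 9*w + 18)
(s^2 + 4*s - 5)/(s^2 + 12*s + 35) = (s - 1)/(s + 7)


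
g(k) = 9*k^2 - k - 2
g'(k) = 18*k - 1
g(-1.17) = 11.49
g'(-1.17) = -22.06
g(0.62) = 0.84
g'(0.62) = 10.16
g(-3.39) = 104.82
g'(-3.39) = -62.02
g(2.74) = 62.83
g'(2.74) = 48.32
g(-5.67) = 293.01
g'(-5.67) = -103.06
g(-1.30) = 14.51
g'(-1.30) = -24.40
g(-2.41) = 52.68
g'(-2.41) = -44.38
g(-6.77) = 417.27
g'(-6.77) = -122.86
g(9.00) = 718.00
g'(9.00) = 161.00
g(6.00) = 316.00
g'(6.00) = 107.00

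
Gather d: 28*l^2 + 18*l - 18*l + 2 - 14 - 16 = 28*l^2 - 28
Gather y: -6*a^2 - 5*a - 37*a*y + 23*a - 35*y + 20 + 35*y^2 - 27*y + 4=-6*a^2 + 18*a + 35*y^2 + y*(-37*a - 62) + 24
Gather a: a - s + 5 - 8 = a - s - 3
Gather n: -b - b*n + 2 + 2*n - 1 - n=-b + n*(1 - b) + 1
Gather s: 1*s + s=2*s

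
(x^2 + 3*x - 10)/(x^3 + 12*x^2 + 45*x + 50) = (x - 2)/(x^2 + 7*x + 10)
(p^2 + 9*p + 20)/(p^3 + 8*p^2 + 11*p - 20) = 1/(p - 1)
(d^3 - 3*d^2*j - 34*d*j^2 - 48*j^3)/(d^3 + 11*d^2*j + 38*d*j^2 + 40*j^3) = (d^2 - 5*d*j - 24*j^2)/(d^2 + 9*d*j + 20*j^2)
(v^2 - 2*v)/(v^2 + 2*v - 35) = v*(v - 2)/(v^2 + 2*v - 35)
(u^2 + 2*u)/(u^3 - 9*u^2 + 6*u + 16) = u*(u + 2)/(u^3 - 9*u^2 + 6*u + 16)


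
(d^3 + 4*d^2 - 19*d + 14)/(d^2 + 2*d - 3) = (d^2 + 5*d - 14)/(d + 3)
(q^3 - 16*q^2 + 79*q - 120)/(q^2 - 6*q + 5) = (q^2 - 11*q + 24)/(q - 1)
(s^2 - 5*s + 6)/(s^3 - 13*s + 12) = (s - 2)/(s^2 + 3*s - 4)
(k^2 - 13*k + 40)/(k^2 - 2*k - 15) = (k - 8)/(k + 3)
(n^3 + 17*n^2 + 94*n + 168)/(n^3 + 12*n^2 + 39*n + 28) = (n + 6)/(n + 1)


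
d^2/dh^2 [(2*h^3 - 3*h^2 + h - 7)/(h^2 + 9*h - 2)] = 2*(194*h^3 - 147*h^2 - 159*h - 575)/(h^6 + 27*h^5 + 237*h^4 + 621*h^3 - 474*h^2 + 108*h - 8)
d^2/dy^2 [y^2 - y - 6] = 2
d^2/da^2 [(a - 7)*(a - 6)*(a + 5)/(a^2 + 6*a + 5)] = 112/(a^3 + 3*a^2 + 3*a + 1)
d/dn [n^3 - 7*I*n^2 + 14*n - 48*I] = 3*n^2 - 14*I*n + 14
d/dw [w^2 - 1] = 2*w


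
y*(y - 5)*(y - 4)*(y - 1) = y^4 - 10*y^3 + 29*y^2 - 20*y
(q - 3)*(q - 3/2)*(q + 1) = q^3 - 7*q^2/2 + 9/2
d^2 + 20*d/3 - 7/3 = (d - 1/3)*(d + 7)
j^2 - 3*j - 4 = (j - 4)*(j + 1)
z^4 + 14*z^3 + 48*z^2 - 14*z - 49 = (z - 1)*(z + 1)*(z + 7)^2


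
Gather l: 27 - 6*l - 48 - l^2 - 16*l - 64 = -l^2 - 22*l - 85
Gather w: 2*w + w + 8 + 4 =3*w + 12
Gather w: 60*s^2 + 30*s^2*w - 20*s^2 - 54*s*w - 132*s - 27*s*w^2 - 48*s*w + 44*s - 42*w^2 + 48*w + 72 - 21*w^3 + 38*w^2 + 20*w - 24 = 40*s^2 - 88*s - 21*w^3 + w^2*(-27*s - 4) + w*(30*s^2 - 102*s + 68) + 48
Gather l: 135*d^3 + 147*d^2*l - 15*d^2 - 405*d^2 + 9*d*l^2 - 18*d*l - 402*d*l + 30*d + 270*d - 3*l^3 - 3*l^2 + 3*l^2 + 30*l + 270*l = 135*d^3 - 420*d^2 + 9*d*l^2 + 300*d - 3*l^3 + l*(147*d^2 - 420*d + 300)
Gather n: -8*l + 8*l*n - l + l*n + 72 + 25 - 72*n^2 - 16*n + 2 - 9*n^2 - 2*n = -9*l - 81*n^2 + n*(9*l - 18) + 99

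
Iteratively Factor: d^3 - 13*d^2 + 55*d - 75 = (d - 5)*(d^2 - 8*d + 15) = (d - 5)*(d - 3)*(d - 5)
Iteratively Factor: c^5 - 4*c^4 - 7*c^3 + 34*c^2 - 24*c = (c)*(c^4 - 4*c^3 - 7*c^2 + 34*c - 24) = c*(c - 2)*(c^3 - 2*c^2 - 11*c + 12) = c*(c - 4)*(c - 2)*(c^2 + 2*c - 3) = c*(c - 4)*(c - 2)*(c + 3)*(c - 1)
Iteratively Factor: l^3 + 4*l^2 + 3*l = (l + 3)*(l^2 + l) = (l + 1)*(l + 3)*(l)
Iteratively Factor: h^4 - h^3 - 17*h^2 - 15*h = (h + 3)*(h^3 - 4*h^2 - 5*h) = h*(h + 3)*(h^2 - 4*h - 5) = h*(h - 5)*(h + 3)*(h + 1)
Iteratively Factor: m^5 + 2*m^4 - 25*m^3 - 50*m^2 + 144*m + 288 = (m + 2)*(m^4 - 25*m^2 + 144) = (m + 2)*(m + 3)*(m^3 - 3*m^2 - 16*m + 48) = (m + 2)*(m + 3)*(m + 4)*(m^2 - 7*m + 12) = (m - 3)*(m + 2)*(m + 3)*(m + 4)*(m - 4)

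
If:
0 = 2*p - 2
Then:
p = 1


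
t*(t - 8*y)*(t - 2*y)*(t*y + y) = t^4*y - 10*t^3*y^2 + t^3*y + 16*t^2*y^3 - 10*t^2*y^2 + 16*t*y^3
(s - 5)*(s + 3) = s^2 - 2*s - 15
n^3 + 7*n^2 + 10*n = n*(n + 2)*(n + 5)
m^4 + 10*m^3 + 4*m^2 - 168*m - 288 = (m - 4)*(m + 2)*(m + 6)^2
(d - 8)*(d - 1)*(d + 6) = d^3 - 3*d^2 - 46*d + 48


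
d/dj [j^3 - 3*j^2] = 3*j*(j - 2)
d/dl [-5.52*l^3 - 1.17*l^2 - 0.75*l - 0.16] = -16.56*l^2 - 2.34*l - 0.75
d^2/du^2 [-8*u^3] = -48*u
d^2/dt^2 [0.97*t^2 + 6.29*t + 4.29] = 1.94000000000000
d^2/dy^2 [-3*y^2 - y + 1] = -6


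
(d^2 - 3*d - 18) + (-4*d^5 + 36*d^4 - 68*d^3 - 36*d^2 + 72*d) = -4*d^5 + 36*d^4 - 68*d^3 - 35*d^2 + 69*d - 18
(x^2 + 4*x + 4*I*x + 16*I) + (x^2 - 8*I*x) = 2*x^2 + 4*x - 4*I*x + 16*I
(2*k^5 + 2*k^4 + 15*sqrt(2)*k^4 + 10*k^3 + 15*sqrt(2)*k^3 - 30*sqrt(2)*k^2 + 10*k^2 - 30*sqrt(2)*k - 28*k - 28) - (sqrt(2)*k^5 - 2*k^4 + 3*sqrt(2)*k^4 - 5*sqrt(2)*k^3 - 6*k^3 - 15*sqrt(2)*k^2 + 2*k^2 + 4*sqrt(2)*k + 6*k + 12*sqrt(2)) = -sqrt(2)*k^5 + 2*k^5 + 4*k^4 + 12*sqrt(2)*k^4 + 16*k^3 + 20*sqrt(2)*k^3 - 15*sqrt(2)*k^2 + 8*k^2 - 34*sqrt(2)*k - 34*k - 28 - 12*sqrt(2)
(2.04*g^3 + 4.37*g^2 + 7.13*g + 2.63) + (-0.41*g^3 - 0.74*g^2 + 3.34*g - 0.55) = 1.63*g^3 + 3.63*g^2 + 10.47*g + 2.08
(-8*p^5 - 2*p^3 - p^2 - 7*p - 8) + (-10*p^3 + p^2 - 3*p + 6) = -8*p^5 - 12*p^3 - 10*p - 2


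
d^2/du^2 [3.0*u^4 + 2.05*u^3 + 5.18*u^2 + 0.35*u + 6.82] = 36.0*u^2 + 12.3*u + 10.36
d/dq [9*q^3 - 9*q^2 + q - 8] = 27*q^2 - 18*q + 1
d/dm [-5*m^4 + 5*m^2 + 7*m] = -20*m^3 + 10*m + 7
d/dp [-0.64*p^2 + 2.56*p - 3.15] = 2.56 - 1.28*p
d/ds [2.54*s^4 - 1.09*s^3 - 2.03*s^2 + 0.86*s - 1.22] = 10.16*s^3 - 3.27*s^2 - 4.06*s + 0.86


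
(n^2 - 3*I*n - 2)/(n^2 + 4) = (n - I)/(n + 2*I)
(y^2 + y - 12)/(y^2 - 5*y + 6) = (y + 4)/(y - 2)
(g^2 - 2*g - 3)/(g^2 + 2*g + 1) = (g - 3)/(g + 1)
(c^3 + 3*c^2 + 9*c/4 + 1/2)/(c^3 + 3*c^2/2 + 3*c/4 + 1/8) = 2*(c + 2)/(2*c + 1)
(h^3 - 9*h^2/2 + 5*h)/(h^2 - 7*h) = (h^2 - 9*h/2 + 5)/(h - 7)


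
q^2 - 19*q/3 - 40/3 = (q - 8)*(q + 5/3)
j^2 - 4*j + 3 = (j - 3)*(j - 1)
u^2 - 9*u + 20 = (u - 5)*(u - 4)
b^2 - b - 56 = (b - 8)*(b + 7)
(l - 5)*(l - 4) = l^2 - 9*l + 20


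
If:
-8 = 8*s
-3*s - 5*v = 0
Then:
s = -1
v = 3/5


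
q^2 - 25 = (q - 5)*(q + 5)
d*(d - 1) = d^2 - d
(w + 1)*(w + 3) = w^2 + 4*w + 3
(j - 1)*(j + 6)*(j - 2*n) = j^3 - 2*j^2*n + 5*j^2 - 10*j*n - 6*j + 12*n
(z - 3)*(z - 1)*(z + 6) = z^3 + 2*z^2 - 21*z + 18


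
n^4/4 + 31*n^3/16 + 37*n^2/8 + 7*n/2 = n*(n/4 + 1)*(n + 7/4)*(n + 2)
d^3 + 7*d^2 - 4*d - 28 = (d - 2)*(d + 2)*(d + 7)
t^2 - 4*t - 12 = (t - 6)*(t + 2)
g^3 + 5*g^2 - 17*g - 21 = (g - 3)*(g + 1)*(g + 7)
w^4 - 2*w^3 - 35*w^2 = w^2*(w - 7)*(w + 5)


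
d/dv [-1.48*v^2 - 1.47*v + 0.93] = -2.96*v - 1.47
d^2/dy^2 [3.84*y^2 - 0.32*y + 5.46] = 7.68000000000000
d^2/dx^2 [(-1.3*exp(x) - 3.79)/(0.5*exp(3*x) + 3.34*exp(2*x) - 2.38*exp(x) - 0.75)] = (-1.3*exp(6*x) - 15.0405*exp(5*x) - 90.31258*exp(4*x) - 176.770156*exp(3*x) + 58.052154*exp(2*x) - 57.123376*exp(x) + 6.0339)*exp(x)/(0.125*exp(9*x) + 2.505*exp(8*x) + 14.9484*exp(7*x) + 12.849604*exp(6*x) - 78.669384*exp(5*x) + 37.012188*exp(4*x) + 23.133878*exp(3*x) - 7.10865*exp(2*x) - 4.01625*exp(x) - 0.421875)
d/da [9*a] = 9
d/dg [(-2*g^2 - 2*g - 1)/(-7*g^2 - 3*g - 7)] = (-8*g^2 + 14*g + 11)/(49*g^4 + 42*g^3 + 107*g^2 + 42*g + 49)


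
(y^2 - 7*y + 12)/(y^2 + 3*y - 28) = (y - 3)/(y + 7)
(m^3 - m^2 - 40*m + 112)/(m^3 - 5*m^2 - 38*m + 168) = (m^2 + 3*m - 28)/(m^2 - m - 42)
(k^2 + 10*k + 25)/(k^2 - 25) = (k + 5)/(k - 5)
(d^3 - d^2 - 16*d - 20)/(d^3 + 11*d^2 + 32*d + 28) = (d - 5)/(d + 7)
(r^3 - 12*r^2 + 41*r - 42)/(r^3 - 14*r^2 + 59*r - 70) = (r - 3)/(r - 5)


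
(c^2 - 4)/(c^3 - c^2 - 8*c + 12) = (c + 2)/(c^2 + c - 6)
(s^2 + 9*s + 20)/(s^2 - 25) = (s + 4)/(s - 5)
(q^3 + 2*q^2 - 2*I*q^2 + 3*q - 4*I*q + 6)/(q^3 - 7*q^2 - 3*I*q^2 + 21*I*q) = (q^2 + q*(2 + I) + 2*I)/(q*(q - 7))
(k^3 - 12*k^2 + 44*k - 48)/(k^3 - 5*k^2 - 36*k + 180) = (k^2 - 6*k + 8)/(k^2 + k - 30)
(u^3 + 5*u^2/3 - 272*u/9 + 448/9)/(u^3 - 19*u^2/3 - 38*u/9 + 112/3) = (3*u^2 + 13*u - 56)/(3*u^2 - 11*u - 42)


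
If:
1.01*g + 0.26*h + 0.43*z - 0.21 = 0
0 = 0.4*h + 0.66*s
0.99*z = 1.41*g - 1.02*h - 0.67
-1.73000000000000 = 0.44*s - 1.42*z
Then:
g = 0.07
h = -2.13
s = 1.29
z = 1.62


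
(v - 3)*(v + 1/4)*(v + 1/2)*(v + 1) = v^4 - 5*v^3/4 - 35*v^2/8 - 5*v/2 - 3/8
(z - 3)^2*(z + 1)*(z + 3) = z^4 - 2*z^3 - 12*z^2 + 18*z + 27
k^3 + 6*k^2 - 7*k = k*(k - 1)*(k + 7)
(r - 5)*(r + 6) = r^2 + r - 30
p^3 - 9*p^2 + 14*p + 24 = (p - 6)*(p - 4)*(p + 1)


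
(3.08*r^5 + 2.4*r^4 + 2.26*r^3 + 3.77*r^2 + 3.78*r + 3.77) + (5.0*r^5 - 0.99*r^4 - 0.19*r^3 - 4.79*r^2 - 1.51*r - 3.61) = 8.08*r^5 + 1.41*r^4 + 2.07*r^3 - 1.02*r^2 + 2.27*r + 0.16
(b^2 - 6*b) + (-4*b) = b^2 - 10*b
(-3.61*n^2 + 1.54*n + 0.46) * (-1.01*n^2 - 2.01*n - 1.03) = 3.6461*n^4 + 5.7007*n^3 + 0.158300000000001*n^2 - 2.5108*n - 0.4738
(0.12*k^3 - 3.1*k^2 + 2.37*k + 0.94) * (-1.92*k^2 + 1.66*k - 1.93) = -0.2304*k^5 + 6.1512*k^4 - 9.928*k^3 + 8.1124*k^2 - 3.0137*k - 1.8142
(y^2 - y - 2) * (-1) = -y^2 + y + 2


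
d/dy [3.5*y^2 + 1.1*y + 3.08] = 7.0*y + 1.1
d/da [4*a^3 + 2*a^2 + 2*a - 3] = 12*a^2 + 4*a + 2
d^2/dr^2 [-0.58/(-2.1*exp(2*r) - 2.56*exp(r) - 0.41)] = (0.58*(4.2*exp(r) + 2.56)*(8.4*exp(r) + 5.12)*exp(r) - (4.872*exp(r) + 1.4848)*(2.1*exp(2*r) + 2.56*exp(r) + 0.41))*exp(r)/(2.1*exp(2*r) + 2.56*exp(r) + 0.41)^3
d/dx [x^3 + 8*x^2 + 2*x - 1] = 3*x^2 + 16*x + 2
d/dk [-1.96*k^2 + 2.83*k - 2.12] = 2.83 - 3.92*k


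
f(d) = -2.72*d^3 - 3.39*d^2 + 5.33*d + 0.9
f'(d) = -8.16*d^2 - 6.78*d + 5.33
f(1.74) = -14.42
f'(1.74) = -31.17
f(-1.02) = -5.18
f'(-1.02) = 3.76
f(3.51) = -139.78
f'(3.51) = -119.00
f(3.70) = -163.56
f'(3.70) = -131.47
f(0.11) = 1.44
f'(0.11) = 4.49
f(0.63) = 2.23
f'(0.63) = -2.18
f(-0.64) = -3.19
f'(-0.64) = 6.33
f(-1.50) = -5.54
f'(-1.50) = -2.86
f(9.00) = -2208.60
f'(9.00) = -716.65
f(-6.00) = 434.40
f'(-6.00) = -247.75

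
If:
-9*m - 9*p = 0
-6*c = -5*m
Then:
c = -5*p/6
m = -p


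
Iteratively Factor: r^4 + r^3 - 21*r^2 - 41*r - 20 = (r + 1)*(r^3 - 21*r - 20) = (r + 1)^2*(r^2 - r - 20) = (r + 1)^2*(r + 4)*(r - 5)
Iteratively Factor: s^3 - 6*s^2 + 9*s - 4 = (s - 1)*(s^2 - 5*s + 4) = (s - 4)*(s - 1)*(s - 1)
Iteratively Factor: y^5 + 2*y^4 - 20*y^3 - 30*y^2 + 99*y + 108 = (y - 3)*(y^4 + 5*y^3 - 5*y^2 - 45*y - 36) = (y - 3)*(y + 3)*(y^3 + 2*y^2 - 11*y - 12) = (y - 3)^2*(y + 3)*(y^2 + 5*y + 4) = (y - 3)^2*(y + 3)*(y + 4)*(y + 1)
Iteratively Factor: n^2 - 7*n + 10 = (n - 2)*(n - 5)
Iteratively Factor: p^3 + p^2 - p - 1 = (p + 1)*(p^2 - 1) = (p + 1)^2*(p - 1)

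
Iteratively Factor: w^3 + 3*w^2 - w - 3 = (w - 1)*(w^2 + 4*w + 3) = (w - 1)*(w + 3)*(w + 1)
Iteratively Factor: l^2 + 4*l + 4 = (l + 2)*(l + 2)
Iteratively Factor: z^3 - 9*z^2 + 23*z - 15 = (z - 1)*(z^2 - 8*z + 15) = (z - 3)*(z - 1)*(z - 5)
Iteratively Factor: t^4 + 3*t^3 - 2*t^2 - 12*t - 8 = (t + 2)*(t^3 + t^2 - 4*t - 4) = (t + 1)*(t + 2)*(t^2 - 4) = (t + 1)*(t + 2)^2*(t - 2)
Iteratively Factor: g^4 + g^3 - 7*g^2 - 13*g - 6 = (g - 3)*(g^3 + 4*g^2 + 5*g + 2) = (g - 3)*(g + 1)*(g^2 + 3*g + 2) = (g - 3)*(g + 1)*(g + 2)*(g + 1)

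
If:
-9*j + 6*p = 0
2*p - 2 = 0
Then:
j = 2/3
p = 1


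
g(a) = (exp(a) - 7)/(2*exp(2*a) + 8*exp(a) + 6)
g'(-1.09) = 0.30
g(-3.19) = -1.10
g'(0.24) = 0.32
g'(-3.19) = 0.06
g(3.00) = 0.01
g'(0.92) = 0.20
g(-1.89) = -0.94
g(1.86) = -0.00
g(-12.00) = -1.17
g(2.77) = 0.01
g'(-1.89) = 0.19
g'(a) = (exp(a) - 7)*(-4*exp(2*a) - 8*exp(a))/(2*exp(2*a) + 8*exp(a) + 6)^2 + exp(a)/(2*exp(2*a) + 8*exp(a) + 6)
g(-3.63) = -1.12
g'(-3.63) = 0.04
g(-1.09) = -0.75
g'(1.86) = 0.05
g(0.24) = -0.30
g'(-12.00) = 0.00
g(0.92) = -0.12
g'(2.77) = -0.00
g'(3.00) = 0.00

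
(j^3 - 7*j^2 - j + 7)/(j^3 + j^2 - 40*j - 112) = (j^2 - 1)/(j^2 + 8*j + 16)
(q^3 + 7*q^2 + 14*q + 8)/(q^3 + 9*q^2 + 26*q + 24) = (q + 1)/(q + 3)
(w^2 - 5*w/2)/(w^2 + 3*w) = (w - 5/2)/(w + 3)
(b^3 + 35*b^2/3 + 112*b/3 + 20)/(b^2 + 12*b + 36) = (3*b^2 + 17*b + 10)/(3*(b + 6))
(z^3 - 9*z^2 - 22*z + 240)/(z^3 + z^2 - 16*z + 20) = (z^2 - 14*z + 48)/(z^2 - 4*z + 4)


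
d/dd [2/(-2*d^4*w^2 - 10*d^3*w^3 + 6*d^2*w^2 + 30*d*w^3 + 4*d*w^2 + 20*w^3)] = (4*d^3 + 15*d^2*w - 6*d - 15*w - 2)/(w^2*(-d^4 - 5*d^3*w + 3*d^2 + 15*d*w + 2*d + 10*w)^2)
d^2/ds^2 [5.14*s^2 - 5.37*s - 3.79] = 10.2800000000000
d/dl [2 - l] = -1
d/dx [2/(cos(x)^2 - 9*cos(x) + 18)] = 2*(2*cos(x) - 9)*sin(x)/(cos(x)^2 - 9*cos(x) + 18)^2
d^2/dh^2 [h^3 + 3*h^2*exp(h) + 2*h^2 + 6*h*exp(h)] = 3*h^2*exp(h) + 18*h*exp(h) + 6*h + 18*exp(h) + 4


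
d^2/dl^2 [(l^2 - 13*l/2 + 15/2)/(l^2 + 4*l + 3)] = 3*(-7*l^3 + 9*l^2 + 99*l + 123)/(l^6 + 12*l^5 + 57*l^4 + 136*l^3 + 171*l^2 + 108*l + 27)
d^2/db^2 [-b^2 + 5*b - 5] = -2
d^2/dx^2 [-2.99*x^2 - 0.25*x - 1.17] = -5.98000000000000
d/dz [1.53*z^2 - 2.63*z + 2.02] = 3.06*z - 2.63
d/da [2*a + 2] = 2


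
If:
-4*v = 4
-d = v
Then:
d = 1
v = -1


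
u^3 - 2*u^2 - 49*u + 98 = (u - 7)*(u - 2)*(u + 7)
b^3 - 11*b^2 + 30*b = b*(b - 6)*(b - 5)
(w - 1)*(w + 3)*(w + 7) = w^3 + 9*w^2 + 11*w - 21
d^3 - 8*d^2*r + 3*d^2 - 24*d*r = d*(d + 3)*(d - 8*r)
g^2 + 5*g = g*(g + 5)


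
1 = 1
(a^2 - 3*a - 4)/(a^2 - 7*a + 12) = (a + 1)/(a - 3)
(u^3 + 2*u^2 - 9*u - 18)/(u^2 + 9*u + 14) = (u^2 - 9)/(u + 7)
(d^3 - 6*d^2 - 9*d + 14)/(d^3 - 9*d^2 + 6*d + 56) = (d - 1)/(d - 4)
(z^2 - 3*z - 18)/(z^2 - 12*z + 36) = (z + 3)/(z - 6)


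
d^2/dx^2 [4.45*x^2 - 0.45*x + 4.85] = 8.90000000000000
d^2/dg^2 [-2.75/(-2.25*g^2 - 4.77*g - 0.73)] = (-27.84375*g^2 - 59.02875*g + 2.75*(4.5*g + 4.77)*(9.0*g + 9.54) - 9.03375)/(2.25*g^2 + 4.77*g + 0.73)^3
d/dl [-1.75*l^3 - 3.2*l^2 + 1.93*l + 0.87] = -5.25*l^2 - 6.4*l + 1.93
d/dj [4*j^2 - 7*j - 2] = 8*j - 7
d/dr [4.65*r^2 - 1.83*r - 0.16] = 9.3*r - 1.83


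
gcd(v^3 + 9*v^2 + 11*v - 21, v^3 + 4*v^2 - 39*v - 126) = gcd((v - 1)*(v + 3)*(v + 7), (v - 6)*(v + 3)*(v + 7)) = v^2 + 10*v + 21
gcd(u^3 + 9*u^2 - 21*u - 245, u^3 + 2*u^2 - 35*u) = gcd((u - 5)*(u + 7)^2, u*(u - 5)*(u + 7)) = u^2 + 2*u - 35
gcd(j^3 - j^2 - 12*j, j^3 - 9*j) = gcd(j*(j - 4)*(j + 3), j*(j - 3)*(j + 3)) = j^2 + 3*j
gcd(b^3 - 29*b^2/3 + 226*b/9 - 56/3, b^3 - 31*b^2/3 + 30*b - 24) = b^2 - 22*b/3 + 8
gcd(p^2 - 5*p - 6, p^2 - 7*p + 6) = p - 6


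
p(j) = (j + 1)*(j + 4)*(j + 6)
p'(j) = (j + 1)*(j + 4) + (j + 1)*(j + 6) + (j + 4)*(j + 6) = 3*j^2 + 22*j + 34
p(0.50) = 43.88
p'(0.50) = 45.75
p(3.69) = 349.48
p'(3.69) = 156.03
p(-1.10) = -1.42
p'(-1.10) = 13.43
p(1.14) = 78.54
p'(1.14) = 62.98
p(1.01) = 70.59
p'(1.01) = 59.28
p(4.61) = 512.49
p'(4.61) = 199.18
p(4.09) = 415.49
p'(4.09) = 174.16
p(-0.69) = 5.45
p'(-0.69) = 20.25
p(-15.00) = -1386.00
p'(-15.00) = 379.00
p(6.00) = 840.00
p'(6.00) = 274.00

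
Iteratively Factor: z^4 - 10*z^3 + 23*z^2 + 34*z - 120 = (z - 4)*(z^3 - 6*z^2 - z + 30) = (z - 5)*(z - 4)*(z^2 - z - 6) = (z - 5)*(z - 4)*(z + 2)*(z - 3)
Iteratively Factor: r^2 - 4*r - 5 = (r + 1)*(r - 5)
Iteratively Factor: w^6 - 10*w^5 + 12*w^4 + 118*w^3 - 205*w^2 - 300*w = (w - 5)*(w^5 - 5*w^4 - 13*w^3 + 53*w^2 + 60*w) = (w - 5)*(w + 1)*(w^4 - 6*w^3 - 7*w^2 + 60*w) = w*(w - 5)*(w + 1)*(w^3 - 6*w^2 - 7*w + 60) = w*(w - 5)*(w + 1)*(w + 3)*(w^2 - 9*w + 20) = w*(w - 5)^2*(w + 1)*(w + 3)*(w - 4)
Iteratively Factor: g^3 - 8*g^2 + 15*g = (g - 3)*(g^2 - 5*g) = g*(g - 3)*(g - 5)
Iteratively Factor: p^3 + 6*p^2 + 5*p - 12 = (p + 4)*(p^2 + 2*p - 3) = (p - 1)*(p + 4)*(p + 3)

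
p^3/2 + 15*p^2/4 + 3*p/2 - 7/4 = (p/2 + 1/2)*(p - 1/2)*(p + 7)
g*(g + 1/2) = g^2 + g/2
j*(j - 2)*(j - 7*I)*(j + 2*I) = j^4 - 2*j^3 - 5*I*j^3 + 14*j^2 + 10*I*j^2 - 28*j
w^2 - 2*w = w*(w - 2)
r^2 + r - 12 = (r - 3)*(r + 4)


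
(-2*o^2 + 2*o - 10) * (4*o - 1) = -8*o^3 + 10*o^2 - 42*o + 10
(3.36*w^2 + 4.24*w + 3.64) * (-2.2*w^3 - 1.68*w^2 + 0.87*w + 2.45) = -7.392*w^5 - 14.9728*w^4 - 12.208*w^3 + 5.8056*w^2 + 13.5548*w + 8.918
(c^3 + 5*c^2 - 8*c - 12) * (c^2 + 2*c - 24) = c^5 + 7*c^4 - 22*c^3 - 148*c^2 + 168*c + 288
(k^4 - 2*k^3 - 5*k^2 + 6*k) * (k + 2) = k^5 - 9*k^3 - 4*k^2 + 12*k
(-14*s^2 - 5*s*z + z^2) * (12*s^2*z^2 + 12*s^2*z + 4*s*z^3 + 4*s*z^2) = -168*s^4*z^2 - 168*s^4*z - 116*s^3*z^3 - 116*s^3*z^2 - 8*s^2*z^4 - 8*s^2*z^3 + 4*s*z^5 + 4*s*z^4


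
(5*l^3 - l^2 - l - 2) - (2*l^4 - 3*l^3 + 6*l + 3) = -2*l^4 + 8*l^3 - l^2 - 7*l - 5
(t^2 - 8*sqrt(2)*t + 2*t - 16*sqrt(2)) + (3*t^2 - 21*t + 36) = 4*t^2 - 19*t - 8*sqrt(2)*t - 16*sqrt(2) + 36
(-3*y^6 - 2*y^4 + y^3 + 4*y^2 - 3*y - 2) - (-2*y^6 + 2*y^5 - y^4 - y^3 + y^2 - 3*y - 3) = -y^6 - 2*y^5 - y^4 + 2*y^3 + 3*y^2 + 1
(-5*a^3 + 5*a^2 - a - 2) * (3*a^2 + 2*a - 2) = -15*a^5 + 5*a^4 + 17*a^3 - 18*a^2 - 2*a + 4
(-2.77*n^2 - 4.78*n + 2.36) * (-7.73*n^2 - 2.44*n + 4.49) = 21.4121*n^4 + 43.7082*n^3 - 19.0169*n^2 - 27.2206*n + 10.5964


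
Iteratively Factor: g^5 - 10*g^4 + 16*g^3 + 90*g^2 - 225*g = (g)*(g^4 - 10*g^3 + 16*g^2 + 90*g - 225) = g*(g - 3)*(g^3 - 7*g^2 - 5*g + 75) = g*(g - 5)*(g - 3)*(g^2 - 2*g - 15) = g*(g - 5)*(g - 3)*(g + 3)*(g - 5)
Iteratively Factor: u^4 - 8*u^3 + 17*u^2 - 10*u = (u - 1)*(u^3 - 7*u^2 + 10*u) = (u - 2)*(u - 1)*(u^2 - 5*u) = (u - 5)*(u - 2)*(u - 1)*(u)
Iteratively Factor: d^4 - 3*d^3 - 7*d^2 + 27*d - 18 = (d + 3)*(d^3 - 6*d^2 + 11*d - 6) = (d - 1)*(d + 3)*(d^2 - 5*d + 6) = (d - 2)*(d - 1)*(d + 3)*(d - 3)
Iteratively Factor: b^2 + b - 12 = (b - 3)*(b + 4)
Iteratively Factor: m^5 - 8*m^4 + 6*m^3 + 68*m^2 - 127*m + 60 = (m - 1)*(m^4 - 7*m^3 - m^2 + 67*m - 60) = (m - 1)^2*(m^3 - 6*m^2 - 7*m + 60) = (m - 4)*(m - 1)^2*(m^2 - 2*m - 15) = (m - 5)*(m - 4)*(m - 1)^2*(m + 3)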